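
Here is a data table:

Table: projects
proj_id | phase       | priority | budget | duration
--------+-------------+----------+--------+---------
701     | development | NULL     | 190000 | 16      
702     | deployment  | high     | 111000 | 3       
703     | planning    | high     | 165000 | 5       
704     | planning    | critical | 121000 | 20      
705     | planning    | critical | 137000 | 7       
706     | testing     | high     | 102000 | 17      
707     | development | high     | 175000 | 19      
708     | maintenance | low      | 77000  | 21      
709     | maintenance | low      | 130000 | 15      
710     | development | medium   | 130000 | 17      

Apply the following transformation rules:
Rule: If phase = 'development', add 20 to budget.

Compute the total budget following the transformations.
1338060

Step 1: Count records where phase = 'development': 3
Step 2: Total bonus added: 3 × 20 = 60
Step 3: Original sum of budget: 1338000
Step 4: Final sum = 1338000 + 60 = 1338060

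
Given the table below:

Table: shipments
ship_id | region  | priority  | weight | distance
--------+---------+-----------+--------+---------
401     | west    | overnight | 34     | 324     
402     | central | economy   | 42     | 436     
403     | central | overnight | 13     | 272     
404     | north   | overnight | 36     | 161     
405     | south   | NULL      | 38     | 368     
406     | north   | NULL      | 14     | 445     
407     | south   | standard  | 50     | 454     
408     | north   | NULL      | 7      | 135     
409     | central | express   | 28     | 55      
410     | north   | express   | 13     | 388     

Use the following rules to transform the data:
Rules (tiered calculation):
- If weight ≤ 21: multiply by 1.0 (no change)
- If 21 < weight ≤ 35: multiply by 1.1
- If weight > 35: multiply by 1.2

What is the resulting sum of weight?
314.4

Step 1: Tier 1 (weight ≤ 21): 4 records, sum = 47 × 1.0 = 47.0
Step 2: Tier 2 (21 < weight ≤ 35): 2 records, sum = 62 × 1.1 = 68.2
Step 3: Tier 3 (weight > 35): 4 records, sum = 166 × 1.2 = 199.2
Step 4: Final sum = 47.0 + 68.2 + 199.2 = 314.4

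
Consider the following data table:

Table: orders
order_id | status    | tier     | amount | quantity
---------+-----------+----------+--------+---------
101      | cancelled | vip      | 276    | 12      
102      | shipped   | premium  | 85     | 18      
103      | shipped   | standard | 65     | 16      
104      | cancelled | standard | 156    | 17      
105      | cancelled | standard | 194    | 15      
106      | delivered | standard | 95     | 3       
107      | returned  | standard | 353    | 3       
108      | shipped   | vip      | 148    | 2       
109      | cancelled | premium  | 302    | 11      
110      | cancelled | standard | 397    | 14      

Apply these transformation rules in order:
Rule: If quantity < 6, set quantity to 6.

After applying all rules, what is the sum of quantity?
121

Step 1: 3 records have quantity < 6
Step 2: These records originally summed to 8
Step 3: After setting to minimum: 3 × 6 = 18
Step 4: Unaffected records sum: 103
Step 5: Final sum = 18 + 103 = 121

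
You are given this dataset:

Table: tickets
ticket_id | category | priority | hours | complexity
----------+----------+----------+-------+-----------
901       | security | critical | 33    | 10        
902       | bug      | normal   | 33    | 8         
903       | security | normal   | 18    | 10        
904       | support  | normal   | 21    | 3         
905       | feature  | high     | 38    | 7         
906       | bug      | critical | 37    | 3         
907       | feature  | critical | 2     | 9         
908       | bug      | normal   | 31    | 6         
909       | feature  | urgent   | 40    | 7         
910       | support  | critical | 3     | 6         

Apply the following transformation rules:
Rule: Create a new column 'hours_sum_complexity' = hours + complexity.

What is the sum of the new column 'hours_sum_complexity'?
325

Step 1: For each record, compute hours + complexity
Example calculations:
  33 + 10 = 43
  33 + 8 = 41
  18 + 10 = 28
  ...
Step 2: Sum all derived values
Step 3: Total = 325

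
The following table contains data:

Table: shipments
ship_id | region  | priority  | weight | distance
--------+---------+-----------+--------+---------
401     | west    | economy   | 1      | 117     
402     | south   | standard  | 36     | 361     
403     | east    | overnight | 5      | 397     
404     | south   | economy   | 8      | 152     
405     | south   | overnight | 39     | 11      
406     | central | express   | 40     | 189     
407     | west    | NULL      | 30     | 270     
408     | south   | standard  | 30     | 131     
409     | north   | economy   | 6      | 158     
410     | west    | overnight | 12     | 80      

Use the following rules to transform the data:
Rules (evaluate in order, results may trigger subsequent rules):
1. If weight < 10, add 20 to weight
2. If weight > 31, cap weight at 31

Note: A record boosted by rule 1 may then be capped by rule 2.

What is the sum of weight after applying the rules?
265

Step 1: Apply rule 1 to records with weight < 10
  - 4 records get bonus of 20
  - Of these, 0 records then exceed 31 and get capped
Step 2: Apply rule 2 to records with weight > 31
  - 3 records (original) are capped
Step 3: Calculate final sum = 265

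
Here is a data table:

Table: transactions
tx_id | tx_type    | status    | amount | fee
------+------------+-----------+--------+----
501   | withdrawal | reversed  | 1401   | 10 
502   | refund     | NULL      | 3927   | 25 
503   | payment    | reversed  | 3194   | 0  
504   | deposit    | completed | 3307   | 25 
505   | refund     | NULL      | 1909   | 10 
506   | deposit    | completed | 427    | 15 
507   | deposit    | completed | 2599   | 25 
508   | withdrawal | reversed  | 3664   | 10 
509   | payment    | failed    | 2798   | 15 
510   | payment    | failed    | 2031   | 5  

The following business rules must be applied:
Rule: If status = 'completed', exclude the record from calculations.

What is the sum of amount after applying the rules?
18924

Step 1: Identify records where status = 'completed'
Step 2: The excluded records sum to 6333
Step 3: Original total amount = 25257
Step 4: Remaining total = 25257 - 6333 = 18924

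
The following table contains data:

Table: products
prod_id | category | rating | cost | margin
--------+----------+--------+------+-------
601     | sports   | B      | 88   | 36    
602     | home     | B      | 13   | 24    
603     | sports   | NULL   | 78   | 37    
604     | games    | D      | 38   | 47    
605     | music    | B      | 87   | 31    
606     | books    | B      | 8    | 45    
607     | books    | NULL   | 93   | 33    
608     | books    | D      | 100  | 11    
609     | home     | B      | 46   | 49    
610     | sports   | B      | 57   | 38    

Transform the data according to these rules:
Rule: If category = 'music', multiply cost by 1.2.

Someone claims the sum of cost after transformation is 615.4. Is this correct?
No, the correct result is 625.4.

Step 1: Calculate the correct sum after transformation
Step 2: Apply multiplier 1.2 to records where category = 'music'
Step 3: Correct result = 625.4
Step 4: Claimed result = 615.4
Step 5: 625.4 ≠ 615.4
Conclusion: The claimed result is incorrect. The correct answer is 625.4.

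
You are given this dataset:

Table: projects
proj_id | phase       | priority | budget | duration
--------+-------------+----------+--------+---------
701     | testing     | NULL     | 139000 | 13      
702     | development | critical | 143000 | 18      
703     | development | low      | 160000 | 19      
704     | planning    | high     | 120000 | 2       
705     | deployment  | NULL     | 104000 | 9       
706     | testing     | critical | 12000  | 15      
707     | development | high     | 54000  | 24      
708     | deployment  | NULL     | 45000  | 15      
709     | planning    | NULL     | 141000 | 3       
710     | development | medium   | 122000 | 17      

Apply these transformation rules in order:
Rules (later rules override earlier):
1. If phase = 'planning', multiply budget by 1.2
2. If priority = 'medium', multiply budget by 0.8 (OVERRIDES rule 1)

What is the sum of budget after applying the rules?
1067800.0

Step 1: Rule 2 takes priority for records with priority = 'medium'
  - 1 records: 122000 × 0.8 = 97600.0
Step 2: Rule 1 applies to remaining records with phase = 'planning'
  - 2 records: 261000 × 1.2 = 313200.0
Step 3: Other records unchanged: 657000
Step 4: Final sum = 97600.0 + 313200.0 + 657000 = 1067800.0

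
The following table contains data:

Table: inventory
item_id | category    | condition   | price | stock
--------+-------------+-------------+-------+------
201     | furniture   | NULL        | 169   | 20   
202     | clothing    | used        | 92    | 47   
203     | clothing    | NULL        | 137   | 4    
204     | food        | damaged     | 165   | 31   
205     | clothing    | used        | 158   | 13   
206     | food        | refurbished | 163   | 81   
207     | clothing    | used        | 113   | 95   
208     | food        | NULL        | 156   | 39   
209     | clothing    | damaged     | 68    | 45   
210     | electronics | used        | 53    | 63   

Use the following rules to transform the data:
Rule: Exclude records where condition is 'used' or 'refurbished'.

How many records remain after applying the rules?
5

Step 1: Count records to exclude
  - 4 (used) + 1 (refurbished) = 5 records
Step 2: Total records: 10
Step 3: Remaining = 10 - 5 = 5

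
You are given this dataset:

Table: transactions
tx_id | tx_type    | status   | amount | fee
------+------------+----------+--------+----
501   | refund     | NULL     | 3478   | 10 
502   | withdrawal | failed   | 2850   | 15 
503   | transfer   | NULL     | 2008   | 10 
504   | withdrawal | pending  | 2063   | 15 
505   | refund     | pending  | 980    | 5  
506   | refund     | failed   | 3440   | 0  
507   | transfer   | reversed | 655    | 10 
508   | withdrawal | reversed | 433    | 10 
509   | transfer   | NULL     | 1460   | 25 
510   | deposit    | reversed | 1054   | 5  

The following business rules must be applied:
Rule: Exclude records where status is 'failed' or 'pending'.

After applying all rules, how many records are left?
6

Step 1: Count records to exclude
  - 2 (failed) + 2 (pending) = 4 records
Step 2: Total records: 10
Step 3: Remaining = 10 - 4 = 6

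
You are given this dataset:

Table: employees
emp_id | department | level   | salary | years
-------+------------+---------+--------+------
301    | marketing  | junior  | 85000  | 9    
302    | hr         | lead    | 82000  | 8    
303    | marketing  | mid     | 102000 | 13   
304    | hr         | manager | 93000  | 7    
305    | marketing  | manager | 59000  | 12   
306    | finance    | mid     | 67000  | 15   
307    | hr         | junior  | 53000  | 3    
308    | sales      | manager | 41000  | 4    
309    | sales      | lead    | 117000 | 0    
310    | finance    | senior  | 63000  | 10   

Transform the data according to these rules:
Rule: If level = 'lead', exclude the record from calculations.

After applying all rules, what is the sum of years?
73

Step 1: Identify records where level = 'lead'
Step 2: The excluded records sum to 8
Step 3: Original total years = 81
Step 4: Remaining total = 81 - 8 = 73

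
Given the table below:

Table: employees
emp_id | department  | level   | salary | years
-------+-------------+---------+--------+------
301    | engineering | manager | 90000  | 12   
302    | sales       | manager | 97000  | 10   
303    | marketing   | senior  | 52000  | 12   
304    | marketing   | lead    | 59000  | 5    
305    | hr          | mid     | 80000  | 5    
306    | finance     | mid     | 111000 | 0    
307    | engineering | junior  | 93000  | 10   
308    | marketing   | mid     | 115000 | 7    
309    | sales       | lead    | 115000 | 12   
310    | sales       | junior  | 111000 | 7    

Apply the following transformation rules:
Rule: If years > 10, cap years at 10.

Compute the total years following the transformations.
74

Step 1: 3 records have years > 10
Step 2: These records originally summed to 36
Step 3: After capping: 3 × 10 = 30
Step 4: Unaffected records sum: 44
Step 5: Final sum = 30 + 44 = 74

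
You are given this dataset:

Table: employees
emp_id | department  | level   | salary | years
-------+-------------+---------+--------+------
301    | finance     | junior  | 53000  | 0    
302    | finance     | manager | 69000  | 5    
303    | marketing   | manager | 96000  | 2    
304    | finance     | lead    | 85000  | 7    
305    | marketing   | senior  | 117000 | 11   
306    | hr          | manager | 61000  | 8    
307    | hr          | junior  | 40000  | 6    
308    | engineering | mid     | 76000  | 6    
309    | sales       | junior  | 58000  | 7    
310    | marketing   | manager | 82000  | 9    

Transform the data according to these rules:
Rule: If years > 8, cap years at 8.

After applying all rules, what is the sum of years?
57

Step 1: 2 records have years > 8
Step 2: These records originally summed to 20
Step 3: After capping: 2 × 8 = 16
Step 4: Unaffected records sum: 41
Step 5: Final sum = 16 + 41 = 57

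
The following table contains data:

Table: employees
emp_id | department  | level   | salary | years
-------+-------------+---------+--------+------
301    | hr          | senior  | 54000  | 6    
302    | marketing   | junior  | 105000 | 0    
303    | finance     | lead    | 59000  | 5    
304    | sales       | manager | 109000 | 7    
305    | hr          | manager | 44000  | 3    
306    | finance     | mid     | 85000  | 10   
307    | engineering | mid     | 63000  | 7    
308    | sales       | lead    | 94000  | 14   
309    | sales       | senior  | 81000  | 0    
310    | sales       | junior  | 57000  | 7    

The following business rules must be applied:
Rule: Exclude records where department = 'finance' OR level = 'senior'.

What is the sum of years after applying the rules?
38

Step 1: Find records where department = 'finance' OR level = 'senior'
Step 2: 4 records match, summing to 21
Step 3: Original sum: 59
Step 4: Remaining sum = 59 - 21 = 38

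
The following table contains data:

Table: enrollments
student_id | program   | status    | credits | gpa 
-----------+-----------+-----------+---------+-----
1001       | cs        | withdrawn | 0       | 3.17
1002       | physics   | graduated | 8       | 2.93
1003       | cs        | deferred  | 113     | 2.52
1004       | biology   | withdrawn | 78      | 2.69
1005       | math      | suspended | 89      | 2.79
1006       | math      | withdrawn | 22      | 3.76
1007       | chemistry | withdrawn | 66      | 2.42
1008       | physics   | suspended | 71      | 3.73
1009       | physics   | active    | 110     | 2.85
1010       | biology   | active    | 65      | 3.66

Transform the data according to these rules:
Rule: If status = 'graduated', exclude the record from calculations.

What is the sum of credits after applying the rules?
614

Step 1: Identify records where status = 'graduated'
Step 2: The excluded records sum to 8
Step 3: Original total credits = 622
Step 4: Remaining total = 622 - 8 = 614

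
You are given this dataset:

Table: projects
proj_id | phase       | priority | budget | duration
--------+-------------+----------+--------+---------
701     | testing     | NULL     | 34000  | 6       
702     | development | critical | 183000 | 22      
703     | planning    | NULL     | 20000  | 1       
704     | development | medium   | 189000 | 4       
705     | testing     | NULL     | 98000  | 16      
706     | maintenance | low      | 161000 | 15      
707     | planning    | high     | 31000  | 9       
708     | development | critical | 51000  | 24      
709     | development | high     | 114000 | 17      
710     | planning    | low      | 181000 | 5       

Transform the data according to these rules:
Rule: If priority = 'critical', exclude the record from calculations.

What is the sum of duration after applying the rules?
73

Step 1: Identify records where priority = 'critical'
Step 2: The excluded records sum to 46
Step 3: Original total duration = 119
Step 4: Remaining total = 119 - 46 = 73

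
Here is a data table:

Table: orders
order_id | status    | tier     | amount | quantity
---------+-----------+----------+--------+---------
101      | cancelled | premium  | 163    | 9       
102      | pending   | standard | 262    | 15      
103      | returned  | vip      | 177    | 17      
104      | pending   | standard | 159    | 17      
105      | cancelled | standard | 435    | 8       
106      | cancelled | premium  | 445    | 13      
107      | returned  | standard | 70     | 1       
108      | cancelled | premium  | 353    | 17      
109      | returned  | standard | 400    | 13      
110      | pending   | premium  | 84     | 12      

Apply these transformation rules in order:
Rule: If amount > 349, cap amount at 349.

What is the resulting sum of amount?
2311

Step 1: 4 records have amount > 349
Step 2: These records originally summed to 1633
Step 3: After capping: 4 × 349 = 1396
Step 4: Unaffected records sum: 915
Step 5: Final sum = 1396 + 915 = 2311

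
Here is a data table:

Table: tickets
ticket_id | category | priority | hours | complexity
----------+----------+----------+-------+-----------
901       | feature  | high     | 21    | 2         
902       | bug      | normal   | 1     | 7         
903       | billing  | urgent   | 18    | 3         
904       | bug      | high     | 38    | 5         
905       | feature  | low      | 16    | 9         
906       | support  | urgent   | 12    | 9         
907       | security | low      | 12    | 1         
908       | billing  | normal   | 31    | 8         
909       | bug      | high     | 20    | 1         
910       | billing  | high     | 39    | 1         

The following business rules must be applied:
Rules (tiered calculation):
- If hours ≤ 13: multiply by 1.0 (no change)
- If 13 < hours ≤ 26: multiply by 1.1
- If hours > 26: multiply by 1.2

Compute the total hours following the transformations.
237.1

Step 1: Tier 1 (hours ≤ 13): 3 records, sum = 25 × 1.0 = 25.0
Step 2: Tier 2 (13 < hours ≤ 26): 4 records, sum = 75 × 1.1 = 82.5
Step 3: Tier 3 (hours > 26): 3 records, sum = 108 × 1.2 = 129.6
Step 4: Final sum = 25.0 + 82.5 + 129.6 = 237.1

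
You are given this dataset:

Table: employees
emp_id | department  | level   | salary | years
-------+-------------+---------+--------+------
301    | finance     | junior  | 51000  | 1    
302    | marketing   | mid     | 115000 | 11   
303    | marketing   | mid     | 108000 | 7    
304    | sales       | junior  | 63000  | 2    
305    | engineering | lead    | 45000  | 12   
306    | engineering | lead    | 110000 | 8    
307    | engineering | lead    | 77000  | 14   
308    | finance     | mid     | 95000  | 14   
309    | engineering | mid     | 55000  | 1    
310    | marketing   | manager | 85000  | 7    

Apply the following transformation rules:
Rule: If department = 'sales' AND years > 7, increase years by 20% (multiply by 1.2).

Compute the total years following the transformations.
77

Step 1: Find records where department = 'sales' AND years > 7
Step 2: 0 records match, summing to 0
Step 3: After multiplier: 0 × 1.2 = 0.0
Step 4: Unaffected records sum: 77
Step 5: Final sum = 0.0 + 77 = 77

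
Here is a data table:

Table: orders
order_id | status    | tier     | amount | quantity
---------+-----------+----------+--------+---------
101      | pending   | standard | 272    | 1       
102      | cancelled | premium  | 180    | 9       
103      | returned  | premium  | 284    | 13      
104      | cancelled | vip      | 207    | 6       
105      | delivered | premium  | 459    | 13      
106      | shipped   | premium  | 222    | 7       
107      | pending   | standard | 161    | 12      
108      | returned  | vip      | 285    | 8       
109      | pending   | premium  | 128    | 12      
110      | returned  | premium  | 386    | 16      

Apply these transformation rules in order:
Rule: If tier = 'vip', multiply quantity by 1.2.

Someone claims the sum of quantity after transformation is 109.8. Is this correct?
No, the correct result is 99.8.

Step 1: Calculate the correct sum after transformation
Step 2: Apply multiplier 1.2 to records where tier = 'vip'
Step 3: Correct result = 99.8
Step 4: Claimed result = 109.8
Step 5: 99.8 ≠ 109.8
Conclusion: The claimed result is incorrect. The correct answer is 99.8.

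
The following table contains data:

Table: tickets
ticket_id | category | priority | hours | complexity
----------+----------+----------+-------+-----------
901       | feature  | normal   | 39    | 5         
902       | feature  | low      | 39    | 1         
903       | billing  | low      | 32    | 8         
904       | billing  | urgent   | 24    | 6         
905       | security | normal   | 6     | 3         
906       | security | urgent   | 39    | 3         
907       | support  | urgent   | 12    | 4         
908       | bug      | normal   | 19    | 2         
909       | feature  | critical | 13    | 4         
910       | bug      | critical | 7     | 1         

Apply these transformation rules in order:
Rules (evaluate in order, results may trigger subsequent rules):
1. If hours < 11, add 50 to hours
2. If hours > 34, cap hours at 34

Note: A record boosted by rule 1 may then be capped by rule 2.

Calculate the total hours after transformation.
270

Step 1: Apply rule 1 to records with hours < 11
  - 2 records get bonus of 50
  - Of these, 2 records then exceed 34 and get capped
Step 2: Apply rule 2 to records with hours > 34
  - 3 records (original) are capped
Step 3: Calculate final sum = 270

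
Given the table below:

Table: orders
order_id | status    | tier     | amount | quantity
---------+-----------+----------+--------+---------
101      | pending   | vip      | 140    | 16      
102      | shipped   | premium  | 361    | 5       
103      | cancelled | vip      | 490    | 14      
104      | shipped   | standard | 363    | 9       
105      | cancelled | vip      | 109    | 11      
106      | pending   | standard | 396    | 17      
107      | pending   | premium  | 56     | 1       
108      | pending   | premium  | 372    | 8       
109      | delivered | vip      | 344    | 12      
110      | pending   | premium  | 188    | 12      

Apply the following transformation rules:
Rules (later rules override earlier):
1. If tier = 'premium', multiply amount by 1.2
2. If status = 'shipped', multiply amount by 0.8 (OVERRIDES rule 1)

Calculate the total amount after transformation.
2797.4

Step 1: Rule 2 takes priority for records with status = 'shipped'
  - 2 records: 724 × 0.8 = 579.2
Step 2: Rule 1 applies to remaining records with tier = 'premium'
  - 3 records: 616 × 1.2 = 739.2
Step 3: Other records unchanged: 1479
Step 4: Final sum = 579.2 + 739.2 + 1479 = 2797.4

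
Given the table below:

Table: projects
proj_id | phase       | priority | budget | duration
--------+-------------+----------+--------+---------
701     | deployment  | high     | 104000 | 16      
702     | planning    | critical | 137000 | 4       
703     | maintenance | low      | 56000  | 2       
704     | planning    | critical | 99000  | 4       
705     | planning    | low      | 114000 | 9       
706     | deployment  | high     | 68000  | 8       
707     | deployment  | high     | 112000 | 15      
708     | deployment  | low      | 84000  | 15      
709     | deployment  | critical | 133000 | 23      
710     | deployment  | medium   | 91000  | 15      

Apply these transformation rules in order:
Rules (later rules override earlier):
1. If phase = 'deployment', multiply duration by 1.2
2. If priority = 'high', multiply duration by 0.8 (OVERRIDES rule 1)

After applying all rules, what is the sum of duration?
113.8

Step 1: Rule 2 takes priority for records with priority = 'high'
  - 3 records: 39 × 0.8 = 31.2
Step 2: Rule 1 applies to remaining records with phase = 'deployment'
  - 3 records: 53 × 1.2 = 63.6
Step 3: Other records unchanged: 19
Step 4: Final sum = 31.2 + 63.6 + 19 = 113.8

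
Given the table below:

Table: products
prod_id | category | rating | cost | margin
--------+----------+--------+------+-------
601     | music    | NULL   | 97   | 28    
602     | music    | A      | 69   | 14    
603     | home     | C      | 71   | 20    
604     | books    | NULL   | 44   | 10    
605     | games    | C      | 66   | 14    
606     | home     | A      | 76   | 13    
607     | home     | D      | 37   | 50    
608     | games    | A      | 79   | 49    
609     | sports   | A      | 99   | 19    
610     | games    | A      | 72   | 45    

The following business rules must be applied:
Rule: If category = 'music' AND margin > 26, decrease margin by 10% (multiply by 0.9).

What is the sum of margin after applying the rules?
259.2

Step 1: Find records where category = 'music' AND margin > 26
Step 2: 1 records match, summing to 28
Step 3: After multiplier: 28 × 0.9 = 25.2
Step 4: Unaffected records sum: 234
Step 5: Final sum = 25.2 + 234 = 259.2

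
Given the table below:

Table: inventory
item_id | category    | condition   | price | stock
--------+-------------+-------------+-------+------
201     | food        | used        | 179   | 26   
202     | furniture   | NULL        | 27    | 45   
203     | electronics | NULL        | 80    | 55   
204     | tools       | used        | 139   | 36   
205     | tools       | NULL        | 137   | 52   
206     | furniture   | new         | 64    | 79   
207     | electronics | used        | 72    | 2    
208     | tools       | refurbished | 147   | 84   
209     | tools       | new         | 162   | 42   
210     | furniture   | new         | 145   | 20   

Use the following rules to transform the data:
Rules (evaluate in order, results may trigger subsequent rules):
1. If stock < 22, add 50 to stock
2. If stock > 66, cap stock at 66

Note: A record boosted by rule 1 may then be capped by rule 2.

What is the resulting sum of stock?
506

Step 1: Apply rule 1 to records with stock < 22
  - 2 records get bonus of 50
  - Of these, 1 records then exceed 66 and get capped
Step 2: Apply rule 2 to records with stock > 66
  - 2 records (original) are capped
Step 3: Calculate final sum = 506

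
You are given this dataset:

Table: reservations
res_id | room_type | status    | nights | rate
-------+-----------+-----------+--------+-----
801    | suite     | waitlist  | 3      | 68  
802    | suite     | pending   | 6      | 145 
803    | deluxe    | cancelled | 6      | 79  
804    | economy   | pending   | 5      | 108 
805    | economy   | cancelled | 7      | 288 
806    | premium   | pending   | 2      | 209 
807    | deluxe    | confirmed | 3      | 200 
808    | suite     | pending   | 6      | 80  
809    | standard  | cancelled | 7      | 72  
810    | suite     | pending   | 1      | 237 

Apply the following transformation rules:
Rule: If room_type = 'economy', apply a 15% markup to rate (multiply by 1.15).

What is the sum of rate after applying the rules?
1545.4

Step 1: Records with room_type = 'economy' have total rate = 396
Step 2: Apply multiplier: 396 × 1.15 = 455.4
Step 3: Other records total: 1090
Step 4: Final sum = 455.4 + 1090 = 1545.4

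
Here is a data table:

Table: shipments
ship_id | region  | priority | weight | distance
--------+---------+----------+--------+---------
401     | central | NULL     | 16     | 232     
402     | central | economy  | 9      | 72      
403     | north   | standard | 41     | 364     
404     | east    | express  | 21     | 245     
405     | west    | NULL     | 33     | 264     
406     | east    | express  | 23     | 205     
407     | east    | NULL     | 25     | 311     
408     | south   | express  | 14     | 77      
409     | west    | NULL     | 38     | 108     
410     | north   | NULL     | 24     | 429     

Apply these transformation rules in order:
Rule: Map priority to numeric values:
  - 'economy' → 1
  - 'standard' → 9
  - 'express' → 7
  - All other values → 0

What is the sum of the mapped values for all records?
31

Step 1: Apply mapping to each record
Step 2: Count by status:
  'economy': 1 records × 1 = 1
  'standard': 1 records × 9 = 9
  'express': 3 records × 7 = 21
Step 3: Sum all mapped values = 31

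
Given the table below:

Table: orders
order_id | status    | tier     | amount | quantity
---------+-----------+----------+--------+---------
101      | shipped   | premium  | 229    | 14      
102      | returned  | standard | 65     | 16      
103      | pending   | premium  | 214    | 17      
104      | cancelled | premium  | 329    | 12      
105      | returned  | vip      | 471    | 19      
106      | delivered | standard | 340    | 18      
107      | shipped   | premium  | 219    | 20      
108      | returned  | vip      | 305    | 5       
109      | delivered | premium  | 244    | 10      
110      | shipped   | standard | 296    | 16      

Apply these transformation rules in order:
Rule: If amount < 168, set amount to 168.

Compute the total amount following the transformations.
2815

Step 1: 1 records have amount < 168
Step 2: These records originally summed to 65
Step 3: After setting to minimum: 1 × 168 = 168
Step 4: Unaffected records sum: 2647
Step 5: Final sum = 168 + 2647 = 2815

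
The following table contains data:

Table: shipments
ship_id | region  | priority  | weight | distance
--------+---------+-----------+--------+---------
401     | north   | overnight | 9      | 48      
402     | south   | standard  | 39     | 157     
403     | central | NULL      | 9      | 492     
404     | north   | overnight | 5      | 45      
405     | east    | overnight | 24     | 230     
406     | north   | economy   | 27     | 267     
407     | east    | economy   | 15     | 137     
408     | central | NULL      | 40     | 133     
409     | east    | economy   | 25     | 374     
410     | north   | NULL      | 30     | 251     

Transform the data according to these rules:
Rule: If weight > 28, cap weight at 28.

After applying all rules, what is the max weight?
28

Step 1: Original maximum weight = 40
Step 2: Apply cap at 28
Step 3: 3 records had weight > 28 and were capped
Step 4: Maximum after transformation = 28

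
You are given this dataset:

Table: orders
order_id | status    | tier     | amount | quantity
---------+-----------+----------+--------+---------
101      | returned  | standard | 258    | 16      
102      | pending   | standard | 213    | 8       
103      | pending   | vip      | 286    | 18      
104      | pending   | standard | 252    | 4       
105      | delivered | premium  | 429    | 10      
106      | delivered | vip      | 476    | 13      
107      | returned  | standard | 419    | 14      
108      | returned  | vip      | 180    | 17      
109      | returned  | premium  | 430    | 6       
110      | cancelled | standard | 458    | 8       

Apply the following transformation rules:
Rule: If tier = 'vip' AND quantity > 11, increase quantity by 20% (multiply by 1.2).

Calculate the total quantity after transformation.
123.6

Step 1: Find records where tier = 'vip' AND quantity > 11
Step 2: 3 records match, summing to 48
Step 3: After multiplier: 48 × 1.2 = 57.6
Step 4: Unaffected records sum: 66
Step 5: Final sum = 57.6 + 66 = 123.6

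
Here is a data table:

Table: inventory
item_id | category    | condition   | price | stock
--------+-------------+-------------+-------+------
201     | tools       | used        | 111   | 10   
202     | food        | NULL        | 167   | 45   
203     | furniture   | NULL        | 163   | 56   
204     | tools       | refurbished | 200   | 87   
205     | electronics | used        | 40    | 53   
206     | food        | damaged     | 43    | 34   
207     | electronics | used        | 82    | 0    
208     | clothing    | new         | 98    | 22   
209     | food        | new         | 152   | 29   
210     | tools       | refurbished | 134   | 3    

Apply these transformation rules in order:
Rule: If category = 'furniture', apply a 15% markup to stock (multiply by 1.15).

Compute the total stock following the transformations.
347.4

Step 1: Records with category = 'furniture' have total stock = 56
Step 2: Apply multiplier: 56 × 1.15 = 64.4
Step 3: Other records total: 283
Step 4: Final sum = 64.4 + 283 = 347.4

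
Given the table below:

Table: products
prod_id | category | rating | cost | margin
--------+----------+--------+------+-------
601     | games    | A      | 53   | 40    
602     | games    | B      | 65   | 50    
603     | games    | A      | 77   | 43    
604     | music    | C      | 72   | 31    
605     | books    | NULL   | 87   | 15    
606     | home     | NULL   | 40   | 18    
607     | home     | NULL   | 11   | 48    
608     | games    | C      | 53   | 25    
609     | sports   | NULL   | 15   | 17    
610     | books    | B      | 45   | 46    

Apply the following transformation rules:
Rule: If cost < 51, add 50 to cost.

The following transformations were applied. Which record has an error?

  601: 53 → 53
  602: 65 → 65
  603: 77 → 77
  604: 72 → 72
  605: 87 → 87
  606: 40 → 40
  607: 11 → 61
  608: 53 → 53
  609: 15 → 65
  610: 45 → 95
Record 606 has an error. The correct transformed value should be 90, not 40.

Step 1: Check each record against the rule
Step 2: Record 606 has cost = 40
Step 3: Since 40 < 51, the bonus should have been applied
Step 4: Correct value = 90, but claimed value = 40
Conclusion: Record 606 has the error.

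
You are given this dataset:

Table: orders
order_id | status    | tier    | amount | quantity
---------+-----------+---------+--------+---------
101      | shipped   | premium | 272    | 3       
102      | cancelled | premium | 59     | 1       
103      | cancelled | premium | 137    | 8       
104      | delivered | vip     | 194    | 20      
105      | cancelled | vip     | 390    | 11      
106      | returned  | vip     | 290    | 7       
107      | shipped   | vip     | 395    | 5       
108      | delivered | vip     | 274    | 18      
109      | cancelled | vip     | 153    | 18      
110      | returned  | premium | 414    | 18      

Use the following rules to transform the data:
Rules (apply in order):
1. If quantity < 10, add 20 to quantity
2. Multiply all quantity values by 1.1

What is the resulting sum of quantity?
229.9

Step 1: Apply Rule 1 - Add 20 to records with quantity < 10
  - 5 records affected: 24 + (5 × 20) = 124
  - Unaffected records: 85
  - Sum after Rule 1: 209
Step 2: Apply Rule 2 - Multiply all by 1.1
  - 209 × 1.1 = 229.9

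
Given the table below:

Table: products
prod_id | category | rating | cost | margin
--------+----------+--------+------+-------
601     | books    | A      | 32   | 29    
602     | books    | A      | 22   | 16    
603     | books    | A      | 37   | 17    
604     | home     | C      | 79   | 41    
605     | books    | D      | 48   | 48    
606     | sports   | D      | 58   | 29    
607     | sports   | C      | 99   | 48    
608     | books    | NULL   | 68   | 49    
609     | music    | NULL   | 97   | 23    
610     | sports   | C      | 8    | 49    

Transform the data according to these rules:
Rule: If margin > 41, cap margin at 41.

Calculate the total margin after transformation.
319

Step 1: 4 records have margin > 41
Step 2: These records originally summed to 194
Step 3: After capping: 4 × 41 = 164
Step 4: Unaffected records sum: 155
Step 5: Final sum = 164 + 155 = 319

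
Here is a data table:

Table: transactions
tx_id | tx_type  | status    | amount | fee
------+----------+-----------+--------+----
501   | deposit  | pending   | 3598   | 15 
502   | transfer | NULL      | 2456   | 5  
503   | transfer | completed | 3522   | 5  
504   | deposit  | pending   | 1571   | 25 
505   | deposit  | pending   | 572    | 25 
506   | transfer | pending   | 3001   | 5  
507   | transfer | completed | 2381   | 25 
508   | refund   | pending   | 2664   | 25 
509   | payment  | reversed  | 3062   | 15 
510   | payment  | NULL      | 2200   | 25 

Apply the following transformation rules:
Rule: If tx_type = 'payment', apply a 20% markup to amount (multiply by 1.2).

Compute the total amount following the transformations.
26079.4

Step 1: Records with tx_type = 'payment' have total amount = 5262
Step 2: Apply multiplier: 5262 × 1.2 = 6314.4
Step 3: Other records total: 19765
Step 4: Final sum = 6314.4 + 19765 = 26079.4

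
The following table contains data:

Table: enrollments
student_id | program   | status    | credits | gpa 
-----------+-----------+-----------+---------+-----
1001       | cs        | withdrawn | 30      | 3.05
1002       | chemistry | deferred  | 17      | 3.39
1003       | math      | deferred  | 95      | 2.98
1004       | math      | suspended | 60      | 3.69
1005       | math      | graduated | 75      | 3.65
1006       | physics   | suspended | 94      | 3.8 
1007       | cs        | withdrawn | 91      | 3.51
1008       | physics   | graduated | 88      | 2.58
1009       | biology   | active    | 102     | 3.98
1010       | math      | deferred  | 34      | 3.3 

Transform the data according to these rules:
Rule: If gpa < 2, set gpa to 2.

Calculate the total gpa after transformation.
33.93

Step 1: 0 records have gpa < 2
Step 2: These records originally summed to 0
Step 3: After setting to minimum: 0 × 2 = 0
Step 4: Unaffected records sum: 33.93
Step 5: Final sum = 0 + 33.93 = 33.93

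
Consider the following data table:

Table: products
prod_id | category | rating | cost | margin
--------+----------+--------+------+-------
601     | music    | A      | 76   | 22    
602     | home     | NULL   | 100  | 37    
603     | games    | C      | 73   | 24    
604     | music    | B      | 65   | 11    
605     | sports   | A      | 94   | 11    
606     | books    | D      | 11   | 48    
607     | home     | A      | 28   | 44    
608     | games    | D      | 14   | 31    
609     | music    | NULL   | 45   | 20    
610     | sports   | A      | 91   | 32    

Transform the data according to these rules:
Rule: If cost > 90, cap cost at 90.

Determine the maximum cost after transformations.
90

Step 1: Original maximum cost = 100
Step 2: Apply cap at 90
Step 3: 3 records had cost > 90 and were capped
Step 4: Maximum after transformation = 90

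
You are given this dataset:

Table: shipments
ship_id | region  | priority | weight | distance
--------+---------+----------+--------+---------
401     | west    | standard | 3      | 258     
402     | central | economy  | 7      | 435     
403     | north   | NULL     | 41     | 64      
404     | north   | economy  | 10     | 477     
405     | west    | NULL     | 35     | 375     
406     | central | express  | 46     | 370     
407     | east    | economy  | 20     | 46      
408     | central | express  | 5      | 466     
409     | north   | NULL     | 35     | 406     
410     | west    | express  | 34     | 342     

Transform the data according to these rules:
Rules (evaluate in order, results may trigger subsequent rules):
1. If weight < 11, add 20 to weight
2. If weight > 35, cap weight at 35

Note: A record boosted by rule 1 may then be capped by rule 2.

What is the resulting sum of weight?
299

Step 1: Apply rule 1 to records with weight < 11
  - 4 records get bonus of 20
  - Of these, 0 records then exceed 35 and get capped
Step 2: Apply rule 2 to records with weight > 35
  - 2 records (original) are capped
Step 3: Calculate final sum = 299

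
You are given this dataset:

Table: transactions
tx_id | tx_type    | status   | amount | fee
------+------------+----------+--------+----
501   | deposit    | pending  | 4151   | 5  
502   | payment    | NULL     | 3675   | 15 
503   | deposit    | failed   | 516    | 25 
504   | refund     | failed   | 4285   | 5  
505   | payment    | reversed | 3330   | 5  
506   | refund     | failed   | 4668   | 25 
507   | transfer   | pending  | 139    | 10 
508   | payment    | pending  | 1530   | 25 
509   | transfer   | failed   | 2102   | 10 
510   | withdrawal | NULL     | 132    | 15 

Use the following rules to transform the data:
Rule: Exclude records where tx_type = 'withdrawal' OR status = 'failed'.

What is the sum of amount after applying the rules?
12825

Step 1: Find records where tx_type = 'withdrawal' OR status = 'failed'
Step 2: 5 records match, summing to 11703
Step 3: Original sum: 24528
Step 4: Remaining sum = 24528 - 11703 = 12825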